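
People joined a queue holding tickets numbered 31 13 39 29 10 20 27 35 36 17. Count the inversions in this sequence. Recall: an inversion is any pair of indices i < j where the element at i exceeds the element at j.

22

Sweep left to right; for each value list the smaller values that follow it:
31 → 13, 29, 10, 20, 27, 17 → 6
13 → 10 → 1
39 → 29, 10, 20, 27, 35, 36, 17 → 7
29 → 10, 20, 27, 17 → 4
10 → none → 0
20 → 17 → 1
27 → 17 → 1
35 → 17 → 1
36 → 17 → 1
17 → none → 0
Sum: 6 + 1 + 7 + 4 + 0 + 1 + 1 + 1 + 1 + 0 = 22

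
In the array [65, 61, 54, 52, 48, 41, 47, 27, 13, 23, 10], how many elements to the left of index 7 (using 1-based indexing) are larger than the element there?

The element at index 7 is 47.
Elements before it: 65, 61, 54, 52, 48, 41
Those larger than 47: 65, 61, 54, 52, 48

5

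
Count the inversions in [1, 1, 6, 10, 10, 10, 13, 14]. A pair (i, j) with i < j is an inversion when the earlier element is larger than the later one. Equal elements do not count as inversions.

0

Count, for each position, how many later elements it exceeds:
1 → none → 0
1 → none → 0
6 → none → 0
10 → none → 0
10 → none → 0
10 → none → 0
13 → none → 0
14 → none → 0
Sum: 0 + 0 + 0 + 0 + 0 + 0 + 0 + 0 = 0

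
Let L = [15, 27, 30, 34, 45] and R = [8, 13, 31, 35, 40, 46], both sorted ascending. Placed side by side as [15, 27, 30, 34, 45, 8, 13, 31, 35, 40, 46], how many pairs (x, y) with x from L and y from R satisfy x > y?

14

For each element r of the right run, count left-run elements greater than r:
r = 8: 15, 27, 30, 34, 45 → 5
r = 13: 15, 27, 30, 34, 45 → 5
r = 31: 34, 45 → 2
r = 35: 45 → 1
r = 40: 45 → 1
r = 46: none → 0
Cross-inversions: 5 + 5 + 2 + 1 + 1 + 0 = 14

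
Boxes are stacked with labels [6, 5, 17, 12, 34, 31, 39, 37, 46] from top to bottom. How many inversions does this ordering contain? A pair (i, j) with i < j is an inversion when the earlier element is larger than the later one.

4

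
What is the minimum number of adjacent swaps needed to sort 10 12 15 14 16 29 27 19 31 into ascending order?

4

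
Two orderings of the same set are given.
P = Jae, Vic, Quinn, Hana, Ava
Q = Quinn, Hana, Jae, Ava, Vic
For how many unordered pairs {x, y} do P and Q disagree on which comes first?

5

Assign each item its position (1..5) in the first ordering, then rewrite the second ordering as that position sequence:
positions: Jae→1, Vic→2, Quinn→3, Hana→4, Ava→5
second ordering as positions: [3, 4, 1, 5, 2]
Discordant pairs = inversions in this position sequence.
3: 1, 2 → 2
4: 1, 2 → 2
1: 0
5: 2 → 1
2: 0
Total: 2 + 2 + 0 + 1 + 0 = 5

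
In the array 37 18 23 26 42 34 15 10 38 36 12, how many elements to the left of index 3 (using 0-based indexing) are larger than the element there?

The element at index 3 is 26.
Elements before it: 37, 18, 23
Those larger than 26: 37

1 such element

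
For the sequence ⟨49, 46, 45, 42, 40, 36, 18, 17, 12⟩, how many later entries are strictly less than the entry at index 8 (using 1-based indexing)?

The element at index 8 is 17.
Elements after it: 12
Those smaller than 17: 12

1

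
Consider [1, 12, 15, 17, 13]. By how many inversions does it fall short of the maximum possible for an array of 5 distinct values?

8

Maximum inversions for 5 distinct elements is C(5, 2) = 5·4/2 = 10.
Current inversions — for each element, count later smaller elements:
1: 0
12: 0
15: 1
17: 1
13: 0
Current total: 0 + 0 + 1 + 1 + 0 = 2
Shortfall: 10 − 2 = 8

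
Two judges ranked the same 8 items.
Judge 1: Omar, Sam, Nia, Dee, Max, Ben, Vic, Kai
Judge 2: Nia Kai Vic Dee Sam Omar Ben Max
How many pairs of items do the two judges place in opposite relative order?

17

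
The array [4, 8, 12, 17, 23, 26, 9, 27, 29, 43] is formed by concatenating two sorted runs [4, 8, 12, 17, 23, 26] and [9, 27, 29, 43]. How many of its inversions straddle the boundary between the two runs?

Split inversions: 4

Take each right-half value and tally the left-half values above it:
r = 9: 12, 17, 23, 26 → 4
r = 27: none → 0
r = 29: none → 0
r = 43: none → 0
Cross-inversions: 4 + 0 + 0 + 0 = 4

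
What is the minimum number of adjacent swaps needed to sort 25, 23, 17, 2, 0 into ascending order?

Minimum adjacent swaps = number of inversions (each swap of adjacent out-of-order elements removes one inversion and no swap can remove more).
Count inversions — for each element, later elements that are smaller:
25: 23, 17, 2, 0 → 4
23: 17, 2, 0 → 3
17: 2, 0 → 2
2: 0 → 1
0: none → 0
Total inversions: 4 + 3 + 2 + 1 + 0 = 10

10 swaps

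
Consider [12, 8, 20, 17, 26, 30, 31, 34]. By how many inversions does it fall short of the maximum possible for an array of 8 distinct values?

26 inversions short

Maximum inversions for 8 distinct elements is C(8, 2) = 8·7/2 = 28.
Current inversions — for each element, count later smaller elements:
12: 1
8: 0
20: 1
17: 0
26: 0
30: 0
31: 0
34: 0
Current total: 1 + 0 + 1 + 0 + 0 + 0 + 0 + 0 = 2
Shortfall: 28 − 2 = 26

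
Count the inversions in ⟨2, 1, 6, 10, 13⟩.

1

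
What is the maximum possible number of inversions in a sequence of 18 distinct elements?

The maximum occurs when the array is in strictly decreasing order: every one of the C(18, 2) pairs is inverted.
C(18, 2) = 18·17/2 = 153

153 inversions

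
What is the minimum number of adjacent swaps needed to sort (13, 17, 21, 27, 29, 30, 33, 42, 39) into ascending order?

1

The minimum number of adjacent swaps to sort an array equals its inversion count, since every such swap removes exactly one inversion.
Count inversions — for each element, later elements that are smaller:
13: none → 0
17: none → 0
21: none → 0
27: none → 0
29: none → 0
30: none → 0
33: none → 0
42: 39 → 1
39: none → 0
Total inversions: 0 + 0 + 0 + 0 + 0 + 0 + 0 + 1 + 0 = 1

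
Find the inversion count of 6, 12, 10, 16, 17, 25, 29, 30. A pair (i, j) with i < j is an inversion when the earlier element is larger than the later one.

Sweep left to right; for each value list the smaller values that follow it:
6: 0
12: 1
10: 0
16: 0
17: 0
25: 0
29: 0
30: 0
Sum: 0 + 1 + 0 + 0 + 0 + 0 + 0 + 0 = 1

Inversions: 1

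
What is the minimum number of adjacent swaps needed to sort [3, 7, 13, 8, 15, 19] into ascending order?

1 adjacent swap

The minimum number of adjacent swaps to sort an array equals its inversion count, since every such swap removes exactly one inversion.
Count inversions — for each element, later elements that are smaller:
3: none → 0
7: none → 0
13: 8 → 1
8: none → 0
15: none → 0
19: none → 0
Total inversions: 0 + 0 + 1 + 0 + 0 + 0 = 1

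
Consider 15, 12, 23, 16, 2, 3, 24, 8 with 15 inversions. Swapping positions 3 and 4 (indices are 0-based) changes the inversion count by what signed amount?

Positions 3 and 4 hold 16 and 2; after swapping, the array is [15, 12, 23, 2, 16, 3, 24, 8].
Element-by-element contributions:
15 → 12, 2, 3, 8 → 4
12 → 2, 3, 8 → 3
23 → 2, 16, 3, 8 → 4
2 → none → 0
16 → 3, 8 → 2
3 → none → 0
24 → 8 → 1
8 → none → 0
Sum: 4 + 3 + 4 + 0 + 2 + 0 + 1 + 0 = 14
Change: 14 − 15 = -1

-1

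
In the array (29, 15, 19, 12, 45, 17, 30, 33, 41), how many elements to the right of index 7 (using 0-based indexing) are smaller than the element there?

0

The element at index 7 is 33.
Elements after it: 41
None of them are smaller than 33.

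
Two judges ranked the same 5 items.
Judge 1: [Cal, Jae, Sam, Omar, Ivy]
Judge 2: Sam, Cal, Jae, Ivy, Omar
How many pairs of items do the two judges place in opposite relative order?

3

Assign each item its position (1..5) in the first ordering, then rewrite the second ordering as that position sequence:
positions: Cal→1, Jae→2, Sam→3, Omar→4, Ivy→5
second ordering as positions: [3, 1, 2, 5, 4]
Discordant pairs = inversions in this position sequence.
3: 1, 2 → 2
1: 0
2: 0
5: 4 → 1
4: 0
Total: 2 + 0 + 0 + 1 + 0 = 3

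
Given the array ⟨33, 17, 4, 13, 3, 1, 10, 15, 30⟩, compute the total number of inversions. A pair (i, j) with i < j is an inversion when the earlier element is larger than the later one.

For each element, count later entries that are smaller:
33 → 17, 4, 13, 3, 1, 10, 15, 30 → 8
17 → 4, 13, 3, 1, 10, 15 → 6
4 → 3, 1 → 2
13 → 3, 1, 10 → 3
3 → 1 → 1
1 → none → 0
10 → none → 0
15 → none → 0
30 → none → 0
Sum: 8 + 6 + 2 + 3 + 1 + 0 + 0 + 0 + 0 = 20

20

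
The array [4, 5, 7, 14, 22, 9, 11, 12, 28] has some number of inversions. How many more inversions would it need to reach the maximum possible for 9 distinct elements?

Maximum inversions for 9 distinct elements is C(9, 2) = 9·8/2 = 36.
Current inversions — for each element, count later smaller elements:
4: 0
5: 0
7: 0
14: 3
22: 3
9: 0
11: 0
12: 0
28: 0
Current total: 0 + 0 + 0 + 3 + 3 + 0 + 0 + 0 + 0 = 6
Shortfall: 36 − 6 = 30

30 inversions short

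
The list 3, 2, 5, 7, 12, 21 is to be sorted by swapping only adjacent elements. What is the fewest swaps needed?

Each adjacent swap fixes exactly one inversion, so the minimum swap count equals the number of inversions.
Count inversions — for each element, later elements that are smaller:
3: 2 → 1
2: none → 0
5: none → 0
7: none → 0
12: none → 0
21: none → 0
Total inversions: 1 + 0 + 0 + 0 + 0 + 0 = 1

There is 1 swap.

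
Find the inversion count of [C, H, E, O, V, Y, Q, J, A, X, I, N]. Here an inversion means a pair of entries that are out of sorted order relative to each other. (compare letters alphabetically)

27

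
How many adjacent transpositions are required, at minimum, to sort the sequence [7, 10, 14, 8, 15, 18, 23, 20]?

3 swaps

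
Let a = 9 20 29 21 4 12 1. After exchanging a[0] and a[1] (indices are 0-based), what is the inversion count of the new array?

Positions 0 and 1 hold 9 and 20; after swapping, the array is [20, 9, 29, 21, 4, 12, 1].
For each element, count later entries that are smaller:
20: 4
9: 2
29: 4
21: 3
4: 1
12: 1
1: 0
Sum: 4 + 2 + 4 + 3 + 1 + 1 + 0 = 15

There are 15 inversions.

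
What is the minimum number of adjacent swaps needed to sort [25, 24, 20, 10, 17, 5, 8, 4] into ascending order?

Minimum adjacent swaps = number of inversions (each swap of adjacent out-of-order elements removes one inversion and no swap can remove more).
Count inversions — for each element, later elements that are smaller:
25: 24, 20, 10, 17, 5, 8, 4 → 7
24: 20, 10, 17, 5, 8, 4 → 6
20: 10, 17, 5, 8, 4 → 5
10: 5, 8, 4 → 3
17: 5, 8, 4 → 3
5: 4 → 1
8: 4 → 1
4: none → 0
Total inversions: 7 + 6 + 5 + 3 + 3 + 1 + 1 + 0 = 26

26 swaps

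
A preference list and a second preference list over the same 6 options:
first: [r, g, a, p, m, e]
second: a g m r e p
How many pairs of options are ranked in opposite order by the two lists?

6

Assign each item its position (1..6) in the first ordering, then rewrite the second ordering as that position sequence:
positions: r→1, g→2, a→3, p→4, m→5, e→6
second ordering as positions: [3, 2, 5, 1, 6, 4]
Discordant pairs = inversions in this position sequence.
3: 2, 1 → 2
2: 1 → 1
5: 1, 4 → 2
1: 0
6: 4 → 1
4: 0
Total: 2 + 1 + 2 + 0 + 1 + 0 = 6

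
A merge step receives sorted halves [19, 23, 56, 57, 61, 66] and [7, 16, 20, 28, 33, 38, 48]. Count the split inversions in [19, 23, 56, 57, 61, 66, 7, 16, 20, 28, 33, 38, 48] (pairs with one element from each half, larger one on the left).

For each element r of the right run, count left-run elements greater than r:
r = 7: 19, 23, 56, 57, 61, 66 → 6
r = 16: 19, 23, 56, 57, 61, 66 → 6
r = 20: 23, 56, 57, 61, 66 → 5
r = 28: 56, 57, 61, 66 → 4
r = 33: 56, 57, 61, 66 → 4
r = 38: 56, 57, 61, 66 → 4
r = 48: 56, 57, 61, 66 → 4
Cross-inversions: 6 + 6 + 5 + 4 + 4 + 4 + 4 = 33

33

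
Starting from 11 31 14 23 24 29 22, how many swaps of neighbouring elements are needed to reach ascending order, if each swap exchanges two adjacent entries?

Minimum adjacent swaps = number of inversions (each swap of adjacent out-of-order elements removes one inversion and no swap can remove more).
Count inversions — for each element, later elements that are smaller:
11: none → 0
31: 14, 23, 24, 29, 22 → 5
14: none → 0
23: 22 → 1
24: 22 → 1
29: 22 → 1
22: none → 0
Total inversions: 0 + 5 + 0 + 1 + 1 + 1 + 0 = 8

8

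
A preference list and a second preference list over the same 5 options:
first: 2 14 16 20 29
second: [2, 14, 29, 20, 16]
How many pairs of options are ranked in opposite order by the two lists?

Assign each item its position (1..5) in the first ordering, then rewrite the second ordering as that position sequence:
positions: 2→1, 14→2, 16→3, 20→4, 29→5
second ordering as positions: [1, 2, 5, 4, 3]
Discordant pairs = inversions in this position sequence.
1: 0
2: 0
5: 4, 3 → 2
4: 3 → 1
3: 0
Total: 0 + 0 + 2 + 1 + 0 = 3

3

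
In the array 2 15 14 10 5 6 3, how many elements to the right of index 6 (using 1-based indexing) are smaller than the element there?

1 such element

The element at index 6 is 6.
Elements after it: 3
Those smaller than 6: 3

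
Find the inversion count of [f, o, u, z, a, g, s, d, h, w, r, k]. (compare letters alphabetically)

Element-by-element contributions:
f → a, d → 2
o → a, g, d, h, k → 5
u → a, g, s, d, h, r, k → 7
z → a, g, s, d, h, w, r, k → 8
a → none → 0
g → d → 1
s → d, h, r, k → 4
d → none → 0
h → none → 0
w → r, k → 2
r → k → 1
k → none → 0
Sum: 2 + 5 + 7 + 8 + 0 + 1 + 4 + 0 + 0 + 2 + 1 + 0 = 30

30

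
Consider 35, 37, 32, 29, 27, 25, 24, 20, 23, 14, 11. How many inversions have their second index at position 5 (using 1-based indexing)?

4

The element at index 5 is 27.
Elements before it: 35, 37, 32, 29
Those larger than 27: 35, 37, 32, 29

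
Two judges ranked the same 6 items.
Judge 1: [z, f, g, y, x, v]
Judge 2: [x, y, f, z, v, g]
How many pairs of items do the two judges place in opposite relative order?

Discordant pairs: 9

Assign each item its position (1..6) in the first ordering, then rewrite the second ordering as that position sequence:
positions: z→1, f→2, g→3, y→4, x→5, v→6
second ordering as positions: [5, 4, 2, 1, 6, 3]
Discordant pairs = inversions in this position sequence.
5: 4, 2, 1, 3 → 4
4: 2, 1, 3 → 3
2: 1 → 1
1: 0
6: 3 → 1
3: 0
Total: 4 + 3 + 1 + 0 + 1 + 0 = 9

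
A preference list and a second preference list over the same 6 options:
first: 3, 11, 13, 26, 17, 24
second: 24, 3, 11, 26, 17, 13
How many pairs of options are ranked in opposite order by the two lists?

Assign each item its position (1..6) in the first ordering, then rewrite the second ordering as that position sequence:
positions: 3→1, 11→2, 13→3, 26→4, 17→5, 24→6
second ordering as positions: [6, 1, 2, 4, 5, 3]
Discordant pairs = inversions in this position sequence.
6: 1, 2, 4, 5, 3 → 5
1: 0
2: 0
4: 3 → 1
5: 3 → 1
3: 0
Total: 5 + 0 + 0 + 1 + 1 + 0 = 7

7 pairs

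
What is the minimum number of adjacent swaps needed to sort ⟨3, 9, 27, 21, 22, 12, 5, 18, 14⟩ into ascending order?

17 swaps

Minimum adjacent swaps = number of inversions (each swap of adjacent out-of-order elements removes one inversion and no swap can remove more).
Count inversions — for each element, later elements that are smaller:
3: none → 0
9: 5 → 1
27: 21, 22, 12, 5, 18, 14 → 6
21: 12, 5, 18, 14 → 4
22: 12, 5, 18, 14 → 4
12: 5 → 1
5: none → 0
18: 14 → 1
14: none → 0
Total inversions: 0 + 1 + 6 + 4 + 4 + 1 + 0 + 1 + 0 = 17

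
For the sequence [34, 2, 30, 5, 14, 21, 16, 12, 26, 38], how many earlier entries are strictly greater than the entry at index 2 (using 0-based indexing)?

1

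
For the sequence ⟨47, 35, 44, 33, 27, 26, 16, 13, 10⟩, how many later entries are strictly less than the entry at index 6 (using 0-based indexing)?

The element at index 6 is 16.
Elements after it: 13, 10
Those smaller than 16: 13, 10

2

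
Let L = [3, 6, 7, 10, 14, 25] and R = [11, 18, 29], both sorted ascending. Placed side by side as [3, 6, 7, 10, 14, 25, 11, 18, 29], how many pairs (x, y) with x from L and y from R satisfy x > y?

Split inversions: 3

For each element r of the right run, count left-run elements greater than r:
r = 11: 14, 25 → 2
r = 18: 25 → 1
r = 29: none → 0
Cross-inversions: 2 + 1 + 0 = 3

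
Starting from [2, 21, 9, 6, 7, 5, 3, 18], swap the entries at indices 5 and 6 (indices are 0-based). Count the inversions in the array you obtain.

14

Positions 5 and 6 hold 5 and 3; after swapping, the array is [2, 21, 9, 6, 7, 3, 5, 18].
For each element, count later entries that are smaller:
2: 0
21: 6
9: 4
6: 2
7: 2
3: 0
5: 0
18: 0
Sum: 0 + 6 + 4 + 2 + 2 + 0 + 0 + 0 = 14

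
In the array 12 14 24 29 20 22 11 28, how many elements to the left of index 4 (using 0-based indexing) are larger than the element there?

2

The element at index 4 is 20.
Elements before it: 12, 14, 24, 29
Those larger than 20: 24, 29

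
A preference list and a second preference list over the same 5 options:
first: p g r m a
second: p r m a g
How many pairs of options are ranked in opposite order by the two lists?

Assign each item its position (1..5) in the first ordering, then rewrite the second ordering as that position sequence:
positions: p→1, g→2, r→3, m→4, a→5
second ordering as positions: [1, 3, 4, 5, 2]
Discordant pairs = inversions in this position sequence.
1: 0
3: 2 → 1
4: 2 → 1
5: 2 → 1
2: 0
Total: 0 + 1 + 1 + 1 + 0 = 3

3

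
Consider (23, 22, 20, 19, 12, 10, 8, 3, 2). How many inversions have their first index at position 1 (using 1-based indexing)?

8

The element at index 1 is 23.
Elements after it: 22, 20, 19, 12, 10, 8, 3, 2
Those smaller than 23: 22, 20, 19, 12, 10, 8, 3, 2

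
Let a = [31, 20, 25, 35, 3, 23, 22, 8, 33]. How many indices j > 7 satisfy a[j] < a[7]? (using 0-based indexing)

0 such elements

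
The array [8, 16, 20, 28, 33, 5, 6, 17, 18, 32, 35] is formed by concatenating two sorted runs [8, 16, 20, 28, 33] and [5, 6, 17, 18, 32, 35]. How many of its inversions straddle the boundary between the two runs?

There are 17 split inversions.

Count, for every r in R, how many entries of L exceed r:
r = 5: 8, 16, 20, 28, 33 → 5
r = 6: 8, 16, 20, 28, 33 → 5
r = 17: 20, 28, 33 → 3
r = 18: 20, 28, 33 → 3
r = 32: 33 → 1
r = 35: none → 0
Cross-inversions: 5 + 5 + 3 + 3 + 1 + 0 = 17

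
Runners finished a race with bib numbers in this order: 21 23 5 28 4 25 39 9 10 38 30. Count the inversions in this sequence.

Element-by-element contributions:
21 → 5, 4, 9, 10 → 4
23 → 5, 4, 9, 10 → 4
5 → 4 → 1
28 → 4, 25, 9, 10 → 4
4 → none → 0
25 → 9, 10 → 2
39 → 9, 10, 38, 30 → 4
9 → none → 0
10 → none → 0
38 → 30 → 1
30 → none → 0
Sum: 4 + 4 + 1 + 4 + 0 + 2 + 4 + 0 + 0 + 1 + 0 = 20

20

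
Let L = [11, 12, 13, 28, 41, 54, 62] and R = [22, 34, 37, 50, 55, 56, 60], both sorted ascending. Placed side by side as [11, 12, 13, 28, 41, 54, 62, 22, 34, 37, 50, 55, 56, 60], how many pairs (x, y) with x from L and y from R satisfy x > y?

For each element r of the right run, count left-run elements greater than r:
r = 22: 28, 41, 54, 62 → 4
r = 34: 41, 54, 62 → 3
r = 37: 41, 54, 62 → 3
r = 50: 54, 62 → 2
r = 55: 62 → 1
r = 56: 62 → 1
r = 60: 62 → 1
Cross-inversions: 4 + 3 + 3 + 2 + 1 + 1 + 1 = 15

15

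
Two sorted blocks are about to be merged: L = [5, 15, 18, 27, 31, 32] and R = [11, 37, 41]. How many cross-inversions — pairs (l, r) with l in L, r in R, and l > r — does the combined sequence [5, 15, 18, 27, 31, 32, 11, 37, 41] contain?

5 cross-inversions

Take each right-half value and tally the left-half values above it:
r = 11: 15, 18, 27, 31, 32 → 5
r = 37: none → 0
r = 41: none → 0
Cross-inversions: 5 + 0 + 0 = 5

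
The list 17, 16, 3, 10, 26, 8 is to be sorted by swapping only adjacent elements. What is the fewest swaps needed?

9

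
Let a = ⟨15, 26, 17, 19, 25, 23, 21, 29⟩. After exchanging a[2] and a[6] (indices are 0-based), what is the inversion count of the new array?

Positions 2 and 6 hold 17 and 21; after swapping, the array is [15, 26, 21, 19, 25, 23, 17, 29].
Sweep left to right; for each value list the smaller values that follow it:
15 → none → 0
26 → 21, 19, 25, 23, 17 → 5
21 → 19, 17 → 2
19 → 17 → 1
25 → 23, 17 → 2
23 → 17 → 1
17 → none → 0
29 → none → 0
Sum: 0 + 5 + 2 + 1 + 2 + 1 + 0 + 0 = 11

11 inversions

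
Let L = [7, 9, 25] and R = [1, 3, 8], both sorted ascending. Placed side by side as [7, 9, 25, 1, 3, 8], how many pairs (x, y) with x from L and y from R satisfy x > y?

Count, for every r in R, how many entries of L exceed r:
r = 1: 7, 9, 25 → 3
r = 3: 7, 9, 25 → 3
r = 8: 9, 25 → 2
Cross-inversions: 3 + 3 + 2 = 8

8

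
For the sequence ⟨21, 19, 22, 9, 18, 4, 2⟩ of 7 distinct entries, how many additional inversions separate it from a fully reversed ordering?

3

Maximum inversions for 7 distinct elements is C(7, 2) = 7·6/2 = 21.
Current inversions — for each element, count later smaller elements:
21: 5
19: 4
22: 4
9: 2
18: 2
4: 1
2: 0
Current total: 5 + 4 + 4 + 2 + 2 + 1 + 0 = 18
Shortfall: 21 − 18 = 3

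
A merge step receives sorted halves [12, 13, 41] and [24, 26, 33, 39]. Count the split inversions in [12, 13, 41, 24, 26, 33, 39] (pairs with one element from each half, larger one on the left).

For each element r of the right run, count left-run elements greater than r:
r = 24: 41 → 1
r = 26: 41 → 1
r = 33: 41 → 1
r = 39: 41 → 1
Cross-inversions: 1 + 1 + 1 + 1 = 4

4 split inversions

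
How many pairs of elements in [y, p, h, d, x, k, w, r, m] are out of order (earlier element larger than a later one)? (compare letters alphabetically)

20

Count, for each position, how many later elements it exceeds:
y: 8
p: 4
h: 1
d: 0
x: 4
k: 0
w: 2
r: 1
m: 0
Sum: 8 + 4 + 1 + 0 + 4 + 0 + 2 + 1 + 0 = 20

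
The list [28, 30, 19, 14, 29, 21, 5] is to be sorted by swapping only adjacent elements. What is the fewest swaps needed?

Each adjacent swap fixes exactly one inversion, so the minimum swap count equals the number of inversions.
Count inversions — for each element, later elements that are smaller:
28: 19, 14, 21, 5 → 4
30: 19, 14, 29, 21, 5 → 5
19: 14, 5 → 2
14: 5 → 1
29: 21, 5 → 2
21: 5 → 1
5: none → 0
Total inversions: 4 + 5 + 2 + 1 + 2 + 1 + 0 = 15

15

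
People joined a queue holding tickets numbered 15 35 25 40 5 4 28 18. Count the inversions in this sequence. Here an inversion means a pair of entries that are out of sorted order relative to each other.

There are 16 inversions.

Element-by-element contributions:
15 → 5, 4 → 2
35 → 25, 5, 4, 28, 18 → 5
25 → 5, 4, 18 → 3
40 → 5, 4, 28, 18 → 4
5 → 4 → 1
4 → none → 0
28 → 18 → 1
18 → none → 0
Sum: 2 + 5 + 3 + 4 + 1 + 0 + 1 + 0 = 16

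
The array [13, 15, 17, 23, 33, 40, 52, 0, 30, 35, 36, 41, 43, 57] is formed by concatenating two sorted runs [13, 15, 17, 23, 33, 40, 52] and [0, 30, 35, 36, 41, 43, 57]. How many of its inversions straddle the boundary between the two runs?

Count, for every r in R, how many entries of L exceed r:
r = 0: 13, 15, 17, 23, 33, 40, 52 → 7
r = 30: 33, 40, 52 → 3
r = 35: 40, 52 → 2
r = 36: 40, 52 → 2
r = 41: 52 → 1
r = 43: 52 → 1
r = 57: none → 0
Cross-inversions: 7 + 3 + 2 + 2 + 1 + 1 + 0 = 16

16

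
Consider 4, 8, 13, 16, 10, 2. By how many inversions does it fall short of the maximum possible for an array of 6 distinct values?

Maximum inversions for 6 distinct elements is C(6, 2) = 6·5/2 = 15.
Current inversions — for each element, count later smaller elements:
4: 1
8: 1
13: 2
16: 2
10: 1
2: 0
Current total: 1 + 1 + 2 + 2 + 1 + 0 = 7
Shortfall: 15 − 7 = 8

8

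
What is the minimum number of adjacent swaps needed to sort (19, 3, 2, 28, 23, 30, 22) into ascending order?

Each adjacent swap fixes exactly one inversion, so the minimum swap count equals the number of inversions.
Count inversions — for each element, later elements that are smaller:
19: 3, 2 → 2
3: 2 → 1
2: none → 0
28: 23, 22 → 2
23: 22 → 1
30: 22 → 1
22: none → 0
Total inversions: 2 + 1 + 0 + 2 + 1 + 1 + 0 = 7

7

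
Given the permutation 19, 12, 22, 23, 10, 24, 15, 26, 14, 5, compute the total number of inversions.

24

Sweep left to right; for each value list the smaller values that follow it:
19: 5
12: 2
22: 4
23: 4
10: 1
24: 3
15: 2
26: 2
14: 1
5: 0
Sum: 5 + 2 + 4 + 4 + 1 + 3 + 2 + 2 + 1 + 0 = 24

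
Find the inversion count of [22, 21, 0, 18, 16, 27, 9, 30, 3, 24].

Element-by-element contributions:
22: 6
21: 5
0: 0
18: 3
16: 2
27: 3
9: 1
30: 2
3: 0
24: 0
Sum: 6 + 5 + 0 + 3 + 2 + 3 + 1 + 2 + 0 + 0 = 22

22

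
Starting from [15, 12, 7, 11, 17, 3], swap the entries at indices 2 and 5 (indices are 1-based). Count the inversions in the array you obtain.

11

Positions 2 and 5 hold 12 and 17; after swapping, the array is [15, 17, 7, 11, 12, 3].
Element-by-element contributions:
15 → 7, 11, 12, 3 → 4
17 → 7, 11, 12, 3 → 4
7 → 3 → 1
11 → 3 → 1
12 → 3 → 1
3 → none → 0
Sum: 4 + 4 + 1 + 1 + 1 + 0 = 11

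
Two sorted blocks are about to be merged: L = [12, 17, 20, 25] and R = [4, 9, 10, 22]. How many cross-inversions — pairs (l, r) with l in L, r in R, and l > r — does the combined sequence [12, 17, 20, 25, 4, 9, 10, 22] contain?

13 split inversions

For each element r of the right run, count left-run elements greater than r:
r = 4: 12, 17, 20, 25 → 4
r = 9: 12, 17, 20, 25 → 4
r = 10: 12, 17, 20, 25 → 4
r = 22: 25 → 1
Cross-inversions: 4 + 4 + 4 + 1 = 13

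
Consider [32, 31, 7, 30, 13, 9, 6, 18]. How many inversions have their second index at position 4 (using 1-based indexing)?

2

The element at index 4 is 30.
Elements before it: 32, 31, 7
Those larger than 30: 32, 31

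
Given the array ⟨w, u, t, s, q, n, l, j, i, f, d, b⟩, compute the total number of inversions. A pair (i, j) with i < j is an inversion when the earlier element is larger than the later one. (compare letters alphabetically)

66

For each element, count later entries that are smaller:
w: 11
u: 10
t: 9
s: 8
q: 7
n: 6
l: 5
j: 4
i: 3
f: 2
d: 1
b: 0
Sum: 11 + 10 + 9 + 8 + 7 + 6 + 5 + 4 + 3 + 2 + 1 + 0 = 66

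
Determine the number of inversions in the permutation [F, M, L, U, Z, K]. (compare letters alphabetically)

5 out-of-order pairs

Listing every pair i<j with a[i]>a[j] (using 1-based positions):
(2,3): M > L
(2,6): M > K
(3,6): L > K
(4,6): U > K
(5,6): Z > K
That's 5 pairs.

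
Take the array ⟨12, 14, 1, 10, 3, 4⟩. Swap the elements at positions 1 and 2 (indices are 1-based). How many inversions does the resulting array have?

11 inversions

Positions 1 and 2 hold 12 and 14; after swapping, the array is [14, 12, 1, 10, 3, 4].
Count, for each position, how many later elements it exceeds:
14 → 12, 1, 10, 3, 4 → 5
12 → 1, 10, 3, 4 → 4
1 → none → 0
10 → 3, 4 → 2
3 → none → 0
4 → none → 0
Sum: 5 + 4 + 0 + 2 + 0 + 0 = 11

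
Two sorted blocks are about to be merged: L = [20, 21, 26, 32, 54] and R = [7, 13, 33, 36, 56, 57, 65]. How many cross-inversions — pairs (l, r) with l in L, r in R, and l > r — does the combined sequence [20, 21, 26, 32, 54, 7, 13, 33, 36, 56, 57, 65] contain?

There are 12 cross-inversions.

Count, for every r in R, how many entries of L exceed r:
r = 7: 20, 21, 26, 32, 54 → 5
r = 13: 20, 21, 26, 32, 54 → 5
r = 33: 54 → 1
r = 36: 54 → 1
r = 56: none → 0
r = 57: none → 0
r = 65: none → 0
Cross-inversions: 5 + 5 + 1 + 1 + 0 + 0 + 0 = 12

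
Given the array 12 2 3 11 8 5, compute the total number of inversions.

8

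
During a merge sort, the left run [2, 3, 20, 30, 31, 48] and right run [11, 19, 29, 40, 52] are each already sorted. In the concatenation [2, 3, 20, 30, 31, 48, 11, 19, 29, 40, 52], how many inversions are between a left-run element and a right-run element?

12 cross-inversions

For each element r of the right run, count left-run elements greater than r:
r = 11: 20, 30, 31, 48 → 4
r = 19: 20, 30, 31, 48 → 4
r = 29: 30, 31, 48 → 3
r = 40: 48 → 1
r = 52: none → 0
Cross-inversions: 4 + 4 + 3 + 1 + 0 = 12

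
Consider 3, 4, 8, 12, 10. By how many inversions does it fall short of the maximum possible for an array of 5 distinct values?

9 inversions short

Maximum inversions for 5 distinct elements is C(5, 2) = 5·4/2 = 10.
Current inversions — for each element, count later smaller elements:
3: 0
4: 0
8: 0
12: 1
10: 0
Current total: 0 + 0 + 0 + 1 + 0 = 1
Shortfall: 10 − 1 = 9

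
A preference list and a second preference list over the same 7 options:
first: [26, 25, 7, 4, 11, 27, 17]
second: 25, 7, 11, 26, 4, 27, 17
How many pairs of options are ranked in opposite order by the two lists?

Pairs: 4

Assign each item its position (1..7) in the first ordering, then rewrite the second ordering as that position sequence:
positions: 26→1, 25→2, 7→3, 4→4, 11→5, 27→6, 17→7
second ordering as positions: [2, 3, 5, 1, 4, 6, 7]
Discordant pairs = inversions in this position sequence.
2: 1 → 1
3: 1 → 1
5: 1, 4 → 2
1: 0
4: 0
6: 0
7: 0
Total: 1 + 1 + 2 + 0 + 0 + 0 + 0 = 4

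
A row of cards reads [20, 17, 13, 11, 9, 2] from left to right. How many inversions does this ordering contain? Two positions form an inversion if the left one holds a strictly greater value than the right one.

15 out-of-order pairs

Element-by-element contributions:
20 → 17, 13, 11, 9, 2 → 5
17 → 13, 11, 9, 2 → 4
13 → 11, 9, 2 → 3
11 → 9, 2 → 2
9 → 2 → 1
2 → none → 0
Sum: 5 + 4 + 3 + 2 + 1 + 0 = 15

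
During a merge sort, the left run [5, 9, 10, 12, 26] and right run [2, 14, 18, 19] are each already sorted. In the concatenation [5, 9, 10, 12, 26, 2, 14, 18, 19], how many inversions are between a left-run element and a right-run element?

8

Take each right-half value and tally the left-half values above it:
r = 2: 5, 9, 10, 12, 26 → 5
r = 14: 26 → 1
r = 18: 26 → 1
r = 19: 26 → 1
Cross-inversions: 5 + 1 + 1 + 1 = 8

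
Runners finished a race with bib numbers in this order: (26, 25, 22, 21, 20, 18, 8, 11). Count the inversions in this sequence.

27

Element-by-element contributions:
26 → 25, 22, 21, 20, 18, 8, 11 → 7
25 → 22, 21, 20, 18, 8, 11 → 6
22 → 21, 20, 18, 8, 11 → 5
21 → 20, 18, 8, 11 → 4
20 → 18, 8, 11 → 3
18 → 8, 11 → 2
8 → none → 0
11 → none → 0
Sum: 7 + 6 + 5 + 4 + 3 + 2 + 0 + 0 = 27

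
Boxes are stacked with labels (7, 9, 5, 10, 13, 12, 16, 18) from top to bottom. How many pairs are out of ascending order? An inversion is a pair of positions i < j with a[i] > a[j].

Count, for each position, how many later elements it exceeds:
7 → 5 → 1
9 → 5 → 1
5 → none → 0
10 → none → 0
13 → 12 → 1
12 → none → 0
16 → none → 0
18 → none → 0
Sum: 1 + 1 + 0 + 0 + 1 + 0 + 0 + 0 = 3

3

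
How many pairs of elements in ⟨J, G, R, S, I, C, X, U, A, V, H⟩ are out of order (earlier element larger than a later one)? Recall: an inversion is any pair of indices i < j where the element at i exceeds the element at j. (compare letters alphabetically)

Inversions: 26

Count, for each position, how many later elements it exceeds:
J: 5
G: 2
R: 4
S: 4
I: 3
C: 1
X: 4
U: 2
A: 0
V: 1
H: 0
Sum: 5 + 2 + 4 + 4 + 3 + 1 + 4 + 2 + 0 + 1 + 0 = 26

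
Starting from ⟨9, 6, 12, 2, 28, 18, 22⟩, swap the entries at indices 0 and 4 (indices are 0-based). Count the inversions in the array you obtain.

9 inversions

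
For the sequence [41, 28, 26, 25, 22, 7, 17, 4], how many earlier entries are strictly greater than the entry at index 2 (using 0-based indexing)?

The element at index 2 is 26.
Elements before it: 41, 28
Those larger than 26: 41, 28

2 such elements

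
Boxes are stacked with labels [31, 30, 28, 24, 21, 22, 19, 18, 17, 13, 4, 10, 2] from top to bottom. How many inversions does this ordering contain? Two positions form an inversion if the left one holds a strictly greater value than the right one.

76 inversions

Count, for each position, how many later elements it exceeds:
31: 12
30: 11
28: 10
24: 9
21: 7
22: 7
19: 6
18: 5
17: 4
13: 3
4: 1
10: 1
2: 0
Sum: 12 + 11 + 10 + 9 + 7 + 7 + 6 + 5 + 4 + 3 + 1 + 1 + 0 = 76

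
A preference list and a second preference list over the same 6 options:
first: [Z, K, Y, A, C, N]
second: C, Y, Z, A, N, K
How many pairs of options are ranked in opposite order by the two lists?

Assign each item its position (1..6) in the first ordering, then rewrite the second ordering as that position sequence:
positions: Z→1, K→2, Y→3, A→4, C→5, N→6
second ordering as positions: [5, 3, 1, 4, 6, 2]
Discordant pairs = inversions in this position sequence.
5: 3, 1, 4, 2 → 4
3: 1, 2 → 2
1: 0
4: 2 → 1
6: 2 → 1
2: 0
Total: 4 + 2 + 0 + 1 + 1 + 0 = 8

8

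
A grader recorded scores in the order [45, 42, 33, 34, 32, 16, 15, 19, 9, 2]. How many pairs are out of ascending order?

42 out-of-order pairs

Element-by-element contributions:
45 → 42, 33, 34, 32, 16, 15, 19, 9, 2 → 9
42 → 33, 34, 32, 16, 15, 19, 9, 2 → 8
33 → 32, 16, 15, 19, 9, 2 → 6
34 → 32, 16, 15, 19, 9, 2 → 6
32 → 16, 15, 19, 9, 2 → 5
16 → 15, 9, 2 → 3
15 → 9, 2 → 2
19 → 9, 2 → 2
9 → 2 → 1
2 → none → 0
Sum: 9 + 8 + 6 + 6 + 5 + 3 + 2 + 2 + 1 + 0 = 42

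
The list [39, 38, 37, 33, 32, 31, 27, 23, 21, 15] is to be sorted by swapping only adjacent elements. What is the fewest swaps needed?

Each adjacent swap fixes exactly one inversion, so the minimum swap count equals the number of inversions.
Count inversions — for each element, later elements that are smaller:
39: 38, 37, 33, 32, 31, 27, 23, 21, 15 → 9
38: 37, 33, 32, 31, 27, 23, 21, 15 → 8
37: 33, 32, 31, 27, 23, 21, 15 → 7
33: 32, 31, 27, 23, 21, 15 → 6
32: 31, 27, 23, 21, 15 → 5
31: 27, 23, 21, 15 → 4
27: 23, 21, 15 → 3
23: 21, 15 → 2
21: 15 → 1
15: none → 0
Total inversions: 9 + 8 + 7 + 6 + 5 + 4 + 3 + 2 + 1 + 0 = 45

45 adjacent swaps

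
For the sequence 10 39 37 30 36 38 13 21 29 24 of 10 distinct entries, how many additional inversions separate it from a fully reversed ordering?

Maximum inversions for 10 distinct elements is C(10, 2) = 10·9/2 = 45.
Current inversions — for each element, count later smaller elements:
10: 0
39: 8
37: 6
30: 4
36: 4
38: 4
13: 0
21: 0
29: 1
24: 0
Current total: 0 + 8 + 6 + 4 + 4 + 4 + 0 + 0 + 1 + 0 = 27
Shortfall: 45 − 27 = 18

18 inversions short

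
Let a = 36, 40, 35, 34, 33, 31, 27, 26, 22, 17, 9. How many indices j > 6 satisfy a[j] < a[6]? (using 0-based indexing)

4 such elements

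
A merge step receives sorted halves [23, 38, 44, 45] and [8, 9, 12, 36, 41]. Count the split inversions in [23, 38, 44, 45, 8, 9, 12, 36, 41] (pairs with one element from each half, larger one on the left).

17

Take each right-half value and tally the left-half values above it:
r = 8: 23, 38, 44, 45 → 4
r = 9: 23, 38, 44, 45 → 4
r = 12: 23, 38, 44, 45 → 4
r = 36: 38, 44, 45 → 3
r = 41: 44, 45 → 2
Cross-inversions: 4 + 4 + 4 + 3 + 2 = 17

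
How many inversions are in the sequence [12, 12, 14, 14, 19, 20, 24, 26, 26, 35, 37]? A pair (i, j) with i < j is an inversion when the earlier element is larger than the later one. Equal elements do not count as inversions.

Element-by-element contributions:
12: 0
12: 0
14: 0
14: 0
19: 0
20: 0
24: 0
26: 0
26: 0
35: 0
37: 0
Sum: 0 + 0 + 0 + 0 + 0 + 0 + 0 + 0 + 0 + 0 + 0 = 0

Out-of-order pairs: 0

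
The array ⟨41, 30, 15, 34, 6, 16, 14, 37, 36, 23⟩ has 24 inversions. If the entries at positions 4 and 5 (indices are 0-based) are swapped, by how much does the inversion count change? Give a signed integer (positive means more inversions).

+1

Positions 4 and 5 hold 6 and 16; after swapping, the array is [41, 30, 15, 34, 16, 6, 14, 37, 36, 23].
Sweep left to right; for each value list the smaller values that follow it:
41 → 30, 15, 34, 16, 6, 14, 37, 36, 23 → 9
30 → 15, 16, 6, 14, 23 → 5
15 → 6, 14 → 2
34 → 16, 6, 14, 23 → 4
16 → 6, 14 → 2
6 → none → 0
14 → none → 0
37 → 36, 23 → 2
36 → 23 → 1
23 → none → 0
Sum: 9 + 5 + 2 + 4 + 2 + 0 + 0 + 2 + 1 + 0 = 25
Change: 25 − 24 = +1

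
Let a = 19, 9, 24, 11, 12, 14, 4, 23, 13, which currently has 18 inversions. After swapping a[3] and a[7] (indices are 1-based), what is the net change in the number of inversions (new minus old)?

Positions 3 and 7 hold 24 and 4; after swapping, the array is [19, 9, 4, 11, 12, 14, 24, 23, 13].
Count, for each position, how many later elements it exceeds:
19: 6
9: 1
4: 0
11: 0
12: 0
14: 1
24: 2
23: 1
13: 0
Sum: 6 + 1 + 0 + 0 + 0 + 1 + 2 + 1 + 0 = 11
Change: 11 − 18 = -7

-7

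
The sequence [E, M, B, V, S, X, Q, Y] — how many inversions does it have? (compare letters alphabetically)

Element-by-element contributions:
E → B → 1
M → B → 1
B → none → 0
V → S, Q → 2
S → Q → 1
X → Q → 1
Q → none → 0
Y → none → 0
Sum: 1 + 1 + 0 + 2 + 1 + 1 + 0 + 0 = 6

6 out-of-order pairs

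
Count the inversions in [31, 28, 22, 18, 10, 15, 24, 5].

Sweep left to right; for each value list the smaller values that follow it:
31: 7
28: 6
22: 4
18: 3
10: 1
15: 1
24: 1
5: 0
Sum: 7 + 6 + 4 + 3 + 1 + 1 + 1 + 0 = 23

23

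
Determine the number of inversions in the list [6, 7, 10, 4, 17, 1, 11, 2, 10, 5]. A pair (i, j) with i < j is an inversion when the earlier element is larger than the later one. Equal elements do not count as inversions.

For each element, count later entries that are smaller:
6 → 4, 1, 2, 5 → 4
7 → 4, 1, 2, 5 → 4
10 → 4, 1, 2, 5 → 4
4 → 1, 2 → 2
17 → 1, 11, 2, 10, 5 → 5
1 → none → 0
11 → 2, 10, 5 → 3
2 → none → 0
10 → 5 → 1
5 → none → 0
Sum: 4 + 4 + 4 + 2 + 5 + 0 + 3 + 0 + 1 + 0 = 23

23 inversions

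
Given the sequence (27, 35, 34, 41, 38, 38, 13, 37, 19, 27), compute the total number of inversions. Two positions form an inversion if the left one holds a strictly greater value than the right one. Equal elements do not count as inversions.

Element-by-element contributions:
27: 2
35: 4
34: 3
41: 6
38: 4
38: 4
13: 0
37: 2
19: 0
27: 0
Sum: 2 + 4 + 3 + 6 + 4 + 4 + 0 + 2 + 0 + 0 = 25

25 inversions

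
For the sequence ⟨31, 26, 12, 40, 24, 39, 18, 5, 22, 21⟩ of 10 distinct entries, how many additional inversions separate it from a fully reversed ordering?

15

Maximum inversions for 10 distinct elements is C(10, 2) = 10·9/2 = 45.
Current inversions — for each element, count later smaller elements:
31: 7
26: 6
12: 1
40: 6
24: 4
39: 4
18: 1
5: 0
22: 1
21: 0
Current total: 7 + 6 + 1 + 6 + 4 + 4 + 1 + 0 + 1 + 0 = 30
Shortfall: 45 − 30 = 15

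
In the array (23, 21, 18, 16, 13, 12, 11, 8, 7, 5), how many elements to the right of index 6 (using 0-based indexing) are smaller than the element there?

3 such elements

The element at index 6 is 11.
Elements after it: 8, 7, 5
Those smaller than 11: 8, 7, 5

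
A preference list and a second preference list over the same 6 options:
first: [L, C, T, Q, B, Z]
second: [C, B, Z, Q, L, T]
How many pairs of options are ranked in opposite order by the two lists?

9

Assign each item its position (1..6) in the first ordering, then rewrite the second ordering as that position sequence:
positions: L→1, C→2, T→3, Q→4, B→5, Z→6
second ordering as positions: [2, 5, 6, 4, 1, 3]
Discordant pairs = inversions in this position sequence.
2: 1 → 1
5: 4, 1, 3 → 3
6: 4, 1, 3 → 3
4: 1, 3 → 2
1: 0
3: 0
Total: 1 + 3 + 3 + 2 + 0 + 0 = 9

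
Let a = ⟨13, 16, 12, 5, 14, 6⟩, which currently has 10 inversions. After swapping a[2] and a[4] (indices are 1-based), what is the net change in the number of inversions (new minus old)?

-3

Positions 2 and 4 hold 16 and 5; after swapping, the array is [13, 5, 12, 16, 14, 6].
Element-by-element contributions:
13 → 5, 12, 6 → 3
5 → none → 0
12 → 6 → 1
16 → 14, 6 → 2
14 → 6 → 1
6 → none → 0
Sum: 3 + 0 + 1 + 2 + 1 + 0 = 7
Change: 7 − 10 = -3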